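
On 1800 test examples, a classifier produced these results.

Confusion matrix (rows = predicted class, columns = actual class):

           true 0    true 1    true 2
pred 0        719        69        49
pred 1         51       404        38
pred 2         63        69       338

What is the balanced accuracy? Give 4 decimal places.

0.8013

Balanced accuracy = mean of per-class recall.
  0: recall = 719/833 = 0.86315
  1: recall = 404/542 = 0.74539
  2: recall = 338/425 = 0.79529
Mean = (0.86315 + 0.74539 + 0.79529) / 3 = 0.8013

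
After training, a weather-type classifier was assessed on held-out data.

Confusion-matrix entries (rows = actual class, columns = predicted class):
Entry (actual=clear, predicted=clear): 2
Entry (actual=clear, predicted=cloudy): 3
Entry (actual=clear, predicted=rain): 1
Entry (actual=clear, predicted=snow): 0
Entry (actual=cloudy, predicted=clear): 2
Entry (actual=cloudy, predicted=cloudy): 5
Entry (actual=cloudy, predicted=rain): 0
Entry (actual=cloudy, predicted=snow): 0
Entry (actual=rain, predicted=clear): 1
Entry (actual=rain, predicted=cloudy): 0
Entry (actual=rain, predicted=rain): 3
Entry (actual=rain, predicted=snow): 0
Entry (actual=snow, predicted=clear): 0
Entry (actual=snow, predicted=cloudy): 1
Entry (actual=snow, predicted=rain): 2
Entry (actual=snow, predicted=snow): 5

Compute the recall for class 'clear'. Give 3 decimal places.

0.333

Treat 'clear' as positive and all other classes as negative.
recall = TP/(TP+FN).
clear: TP=2, FN=3+1+0=4 → 2/6 = 0.3333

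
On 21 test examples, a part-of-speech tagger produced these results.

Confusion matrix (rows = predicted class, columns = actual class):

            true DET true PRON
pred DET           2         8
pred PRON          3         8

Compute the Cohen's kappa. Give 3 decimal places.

-0.074

Observed agreement pₒ = trace/N = 10/21 = 0.4762
Expected agreement pₑ = Σ (rowᵢ·colᵢ)/N² = (5·10 + 16·11)/21² = 0.5125
κ = (pₒ − pₑ)/(1 − pₑ) = (0.4762 − 0.5125)/(1 − 0.5125) = -0.074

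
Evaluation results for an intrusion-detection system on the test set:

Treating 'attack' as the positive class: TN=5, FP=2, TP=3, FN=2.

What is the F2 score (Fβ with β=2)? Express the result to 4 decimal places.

Fβ = (1+β²)·TP / ((1+β²)·TP + β²·FN + FP), with β²=4
= 5·3 / (5·3 + 4·2 + 2) = 0.6000

0.6000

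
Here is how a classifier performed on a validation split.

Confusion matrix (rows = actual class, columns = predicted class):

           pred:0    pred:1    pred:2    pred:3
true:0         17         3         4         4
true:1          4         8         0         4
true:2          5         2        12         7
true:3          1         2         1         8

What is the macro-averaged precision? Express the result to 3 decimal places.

Per-class precision (TP/(TP+FP)):
  0: TP=17, FP=4+5+1=10 → 17/27 = 0.6296
  1: TP=8, FP=3+2+2=7 → 8/15 = 0.5333
  2: TP=12, FP=4+0+1=5 → 12/17 = 0.7059
  3: TP=8, FP=4+4+7=15 → 8/23 = 0.3478
Macro-precision = mean = (0.6296 + 0.5333 + 0.7059 + 0.3478) / 4 = 0.554

0.554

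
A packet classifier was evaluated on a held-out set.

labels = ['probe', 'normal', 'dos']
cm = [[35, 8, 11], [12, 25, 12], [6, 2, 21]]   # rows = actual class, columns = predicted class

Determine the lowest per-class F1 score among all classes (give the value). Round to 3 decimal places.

Per-class F1 score (2·TP/(2·TP+FP+FN)):
  probe: TP=35, FP=12+6=18, FN=8+11=19 → 70/107 = 0.6542
  normal: TP=25, FP=8+2=10, FN=12+12=24 → 50/84 = 0.5952
  dos: TP=21, FP=11+12=23, FN=6+2=8 → 42/73 = 0.5753
Lowest is class 'dos' with F1 score = 0.575.

0.575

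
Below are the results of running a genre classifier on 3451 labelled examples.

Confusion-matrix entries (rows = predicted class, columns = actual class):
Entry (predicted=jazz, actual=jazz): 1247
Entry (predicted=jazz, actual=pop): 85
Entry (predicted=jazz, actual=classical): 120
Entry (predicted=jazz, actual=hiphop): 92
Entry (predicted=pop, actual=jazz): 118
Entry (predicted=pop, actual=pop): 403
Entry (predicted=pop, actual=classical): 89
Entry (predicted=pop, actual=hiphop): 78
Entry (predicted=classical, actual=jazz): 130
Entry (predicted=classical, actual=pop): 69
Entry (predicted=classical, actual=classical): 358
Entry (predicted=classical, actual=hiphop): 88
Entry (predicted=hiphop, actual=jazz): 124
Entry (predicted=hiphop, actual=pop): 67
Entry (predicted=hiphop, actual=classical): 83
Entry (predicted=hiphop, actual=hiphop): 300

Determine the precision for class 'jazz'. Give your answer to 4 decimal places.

0.8076

One-vs-rest for 'jazz': TP = diagonal; FP = other classes predicted 'jazz'; FN = 'jazz' predicted as other.
precision = TP/(TP+FP).
jazz: TP=1247, FP=85+120+92=297 → 1247/1544 = 0.80764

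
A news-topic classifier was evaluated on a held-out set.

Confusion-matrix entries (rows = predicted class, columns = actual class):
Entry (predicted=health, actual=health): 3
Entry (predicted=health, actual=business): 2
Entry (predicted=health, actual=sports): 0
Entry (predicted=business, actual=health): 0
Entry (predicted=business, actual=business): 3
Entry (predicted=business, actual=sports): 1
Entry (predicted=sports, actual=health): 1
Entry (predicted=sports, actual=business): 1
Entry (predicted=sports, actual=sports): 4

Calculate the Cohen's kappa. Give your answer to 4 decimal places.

0.5033

Observed agreement pₒ = trace/N = 10/15 = 0.66667
Expected agreement pₑ = Σ (rowᵢ·colᵢ)/N² = (4·5 + 6·4 + 5·6)/15² = 0.32889
κ = (pₒ − pₑ)/(1 − pₑ) = (0.66667 − 0.32889)/(1 − 0.32889) = 0.5033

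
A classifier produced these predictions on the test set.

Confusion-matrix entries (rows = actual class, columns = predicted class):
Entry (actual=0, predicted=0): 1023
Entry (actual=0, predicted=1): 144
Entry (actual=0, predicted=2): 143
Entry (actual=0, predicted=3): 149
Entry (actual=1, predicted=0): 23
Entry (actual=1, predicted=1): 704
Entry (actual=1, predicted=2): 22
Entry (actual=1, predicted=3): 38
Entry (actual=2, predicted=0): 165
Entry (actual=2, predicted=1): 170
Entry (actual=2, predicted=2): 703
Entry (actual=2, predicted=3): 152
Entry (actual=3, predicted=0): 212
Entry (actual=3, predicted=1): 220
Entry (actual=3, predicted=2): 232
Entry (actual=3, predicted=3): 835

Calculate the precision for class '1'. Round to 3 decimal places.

0.569

One-vs-rest for '1': TP = diagonal; FP = other classes predicted '1'; FN = '1' predicted as other.
precision = TP/(TP+FP).
1: TP=704, FP=144+170+220=534 → 704/1238 = 0.5687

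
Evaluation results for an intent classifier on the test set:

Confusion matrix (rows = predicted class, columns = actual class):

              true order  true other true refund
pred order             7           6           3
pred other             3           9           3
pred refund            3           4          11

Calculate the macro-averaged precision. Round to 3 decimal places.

Per-class precision (TP/(TP+FP)):
  order: TP=7, FP=6+3=9 → 7/16 = 0.4375
  other: TP=9, FP=3+3=6 → 9/15 = 0.6000
  refund: TP=11, FP=3+4=7 → 11/18 = 0.6111
Macro-precision = mean = (0.4375 + 0.6000 + 0.6111) / 3 = 0.550

0.550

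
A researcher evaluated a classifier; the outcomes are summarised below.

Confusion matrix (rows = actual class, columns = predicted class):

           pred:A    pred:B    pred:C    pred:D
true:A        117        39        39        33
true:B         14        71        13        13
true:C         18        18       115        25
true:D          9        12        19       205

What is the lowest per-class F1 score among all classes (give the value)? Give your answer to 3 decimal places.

Per-class F1 score (2·TP/(2·TP+FP+FN)):
  A: TP=117, FP=14+18+9=41, FN=39+39+33=111 → 234/386 = 0.6062
  B: TP=71, FP=39+18+12=69, FN=14+13+13=40 → 142/251 = 0.5657
  C: TP=115, FP=39+13+19=71, FN=18+18+25=61 → 230/362 = 0.6354
  D: TP=205, FP=33+13+25=71, FN=9+12+19=40 → 410/521 = 0.7869
Lowest is class 'B' with F1 score = 0.566.

0.566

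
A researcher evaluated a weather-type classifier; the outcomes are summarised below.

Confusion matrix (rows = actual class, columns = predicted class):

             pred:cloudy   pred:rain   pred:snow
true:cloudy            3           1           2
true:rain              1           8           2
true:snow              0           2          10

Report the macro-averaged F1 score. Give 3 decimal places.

0.699

Per-class F1 score (2·TP/(2·TP+FP+FN)):
  cloudy: TP=3, FP=1+0=1, FN=1+2=3 → 6/10 = 0.6000
  rain: TP=8, FP=1+2=3, FN=1+2=3 → 16/22 = 0.7273
  snow: TP=10, FP=2+2=4, FN=0+2=2 → 20/26 = 0.7692
Macro-F1 score = mean = (0.6000 + 0.7273 + 0.7692) / 3 = 0.699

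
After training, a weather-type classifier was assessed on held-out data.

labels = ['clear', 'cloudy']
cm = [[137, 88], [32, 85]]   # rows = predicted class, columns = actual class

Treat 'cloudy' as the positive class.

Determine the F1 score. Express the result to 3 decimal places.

Precision = TP/(TP+FP) = 85/117 = 0.7265
Recall = TP/(TP+FN) = 85/173 = 0.4913
F1 = 2·TP/(2·TP+FP+FN) = 170/290 = 0.586

0.586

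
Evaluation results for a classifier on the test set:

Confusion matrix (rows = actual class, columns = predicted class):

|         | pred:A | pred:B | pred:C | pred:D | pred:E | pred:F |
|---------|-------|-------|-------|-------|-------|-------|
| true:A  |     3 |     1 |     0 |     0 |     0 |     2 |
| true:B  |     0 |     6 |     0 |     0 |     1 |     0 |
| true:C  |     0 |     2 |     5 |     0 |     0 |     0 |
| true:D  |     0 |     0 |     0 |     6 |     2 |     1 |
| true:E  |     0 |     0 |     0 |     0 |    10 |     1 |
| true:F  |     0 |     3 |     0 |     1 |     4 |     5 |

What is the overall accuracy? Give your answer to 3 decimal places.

0.660

Accuracy = trace / total = (3+6+5+6+10+5=35) / 53 = 35/53 = 0.660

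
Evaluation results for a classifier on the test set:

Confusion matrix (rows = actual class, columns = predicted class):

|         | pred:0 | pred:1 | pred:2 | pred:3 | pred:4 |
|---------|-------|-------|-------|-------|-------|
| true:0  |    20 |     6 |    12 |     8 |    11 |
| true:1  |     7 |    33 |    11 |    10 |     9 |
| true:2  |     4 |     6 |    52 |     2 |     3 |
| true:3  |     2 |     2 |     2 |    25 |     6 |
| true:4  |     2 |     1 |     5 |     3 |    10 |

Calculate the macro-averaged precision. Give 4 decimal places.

0.5341

Per-class precision (TP/(TP+FP)):
  0: TP=20, FP=7+4+2+2=15 → 20/35 = 0.57143
  1: TP=33, FP=6+6+2+1=15 → 33/48 = 0.68750
  2: TP=52, FP=12+11+2+5=30 → 52/82 = 0.63415
  3: TP=25, FP=8+10+2+3=23 → 25/48 = 0.52083
  4: TP=10, FP=11+9+3+6=29 → 10/39 = 0.25641
Macro-precision = mean = (0.57143 + 0.68750 + 0.63415 + 0.52083 + 0.25641) / 5 = 0.5341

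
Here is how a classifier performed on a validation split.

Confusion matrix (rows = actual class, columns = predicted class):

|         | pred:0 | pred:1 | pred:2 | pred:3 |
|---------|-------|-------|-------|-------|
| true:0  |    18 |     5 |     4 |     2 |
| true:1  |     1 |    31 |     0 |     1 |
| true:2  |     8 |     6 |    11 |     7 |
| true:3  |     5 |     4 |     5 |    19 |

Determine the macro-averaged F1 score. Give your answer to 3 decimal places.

0.603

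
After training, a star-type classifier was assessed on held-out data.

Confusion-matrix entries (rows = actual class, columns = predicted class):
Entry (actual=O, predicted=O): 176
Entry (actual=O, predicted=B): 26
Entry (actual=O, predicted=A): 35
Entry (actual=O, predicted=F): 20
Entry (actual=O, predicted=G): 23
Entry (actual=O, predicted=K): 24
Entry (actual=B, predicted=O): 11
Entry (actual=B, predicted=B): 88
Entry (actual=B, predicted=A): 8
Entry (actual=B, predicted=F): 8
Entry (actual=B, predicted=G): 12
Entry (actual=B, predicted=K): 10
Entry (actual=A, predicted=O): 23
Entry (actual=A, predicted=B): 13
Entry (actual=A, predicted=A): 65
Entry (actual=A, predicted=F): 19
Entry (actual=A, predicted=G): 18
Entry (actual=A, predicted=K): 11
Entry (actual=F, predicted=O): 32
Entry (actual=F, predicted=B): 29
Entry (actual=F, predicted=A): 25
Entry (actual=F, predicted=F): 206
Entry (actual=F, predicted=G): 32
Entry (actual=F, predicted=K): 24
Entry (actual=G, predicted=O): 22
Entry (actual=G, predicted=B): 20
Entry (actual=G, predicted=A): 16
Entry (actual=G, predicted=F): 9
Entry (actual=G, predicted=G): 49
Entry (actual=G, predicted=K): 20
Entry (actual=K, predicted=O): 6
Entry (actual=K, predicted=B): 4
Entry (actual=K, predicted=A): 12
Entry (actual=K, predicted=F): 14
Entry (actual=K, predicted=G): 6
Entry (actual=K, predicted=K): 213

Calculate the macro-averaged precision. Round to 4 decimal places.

0.5577

Per-class precision (TP/(TP+FP)):
  O: TP=176, FP=11+23+32+22+6=94 → 176/270 = 0.65185
  B: TP=88, FP=26+13+29+20+4=92 → 88/180 = 0.48889
  A: TP=65, FP=35+8+25+16+12=96 → 65/161 = 0.40373
  F: TP=206, FP=20+8+19+9+14=70 → 206/276 = 0.74638
  G: TP=49, FP=23+12+18+32+6=91 → 49/140 = 0.35000
  K: TP=213, FP=24+10+11+24+20=89 → 213/302 = 0.70530
Macro-precision = mean = (0.65185 + 0.48889 + 0.40373 + 0.74638 + 0.35000 + 0.70530) / 6 = 0.5577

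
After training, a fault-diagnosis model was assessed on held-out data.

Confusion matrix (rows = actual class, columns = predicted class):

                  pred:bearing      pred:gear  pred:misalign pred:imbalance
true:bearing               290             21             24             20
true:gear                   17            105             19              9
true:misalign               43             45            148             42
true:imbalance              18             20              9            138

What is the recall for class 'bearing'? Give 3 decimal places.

Take TP from the diagonal, FP from the rest of the 'bearing' prediction marginal, FN from the rest of the 'bearing' actual marginal.
recall = TP/(TP+FN).
bearing: TP=290, FN=21+24+20=65 → 290/355 = 0.8169

0.817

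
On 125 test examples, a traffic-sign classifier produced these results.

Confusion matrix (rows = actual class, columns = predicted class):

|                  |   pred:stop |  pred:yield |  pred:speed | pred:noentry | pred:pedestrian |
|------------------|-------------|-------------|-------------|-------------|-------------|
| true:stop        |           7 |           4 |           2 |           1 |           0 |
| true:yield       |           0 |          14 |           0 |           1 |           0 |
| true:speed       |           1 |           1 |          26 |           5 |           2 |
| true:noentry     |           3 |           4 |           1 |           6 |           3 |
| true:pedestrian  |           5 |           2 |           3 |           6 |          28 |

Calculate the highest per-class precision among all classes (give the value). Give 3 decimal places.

0.848

Per-class precision (TP/(TP+FP)):
  stop: TP=7, FP=0+1+3+5=9 → 7/16 = 0.4375
  yield: TP=14, FP=4+1+4+2=11 → 14/25 = 0.5600
  speed: TP=26, FP=2+0+1+3=6 → 26/32 = 0.8125
  noentry: TP=6, FP=1+1+5+6=13 → 6/19 = 0.3158
  pedestrian: TP=28, FP=0+0+2+3=5 → 28/33 = 0.8485
Highest is class 'pedestrian' with precision = 0.848.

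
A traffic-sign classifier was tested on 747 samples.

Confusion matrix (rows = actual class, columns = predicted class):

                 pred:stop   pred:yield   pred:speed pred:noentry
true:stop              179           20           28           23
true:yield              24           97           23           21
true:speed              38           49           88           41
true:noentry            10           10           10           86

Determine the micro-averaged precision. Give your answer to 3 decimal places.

Micro-averaging pools counts across classes: ΣTP=450, ΣFP=297, ΣFN=297.
Micro-precision = TP/(TP+FP) on pooled counts = 0.602 (equals overall accuracy in single-label multiclass).

0.602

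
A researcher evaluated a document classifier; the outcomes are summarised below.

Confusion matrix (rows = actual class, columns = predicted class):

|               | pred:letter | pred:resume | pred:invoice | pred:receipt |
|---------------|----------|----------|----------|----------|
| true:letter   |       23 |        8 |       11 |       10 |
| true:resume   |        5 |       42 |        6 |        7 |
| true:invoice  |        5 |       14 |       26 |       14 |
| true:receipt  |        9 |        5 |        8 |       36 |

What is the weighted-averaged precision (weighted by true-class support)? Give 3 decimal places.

0.551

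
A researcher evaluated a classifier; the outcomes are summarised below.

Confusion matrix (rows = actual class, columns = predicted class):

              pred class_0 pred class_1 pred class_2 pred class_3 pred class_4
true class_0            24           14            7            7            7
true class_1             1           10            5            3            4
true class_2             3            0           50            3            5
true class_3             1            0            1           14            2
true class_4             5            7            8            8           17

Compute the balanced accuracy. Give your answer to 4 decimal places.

0.5634

Balanced accuracy = mean of per-class recall.
  class_0: recall = 24/59 = 0.40678
  class_1: recall = 10/23 = 0.43478
  class_2: recall = 50/61 = 0.81967
  class_3: recall = 14/18 = 0.77778
  class_4: recall = 17/45 = 0.37778
Mean = (0.40678 + 0.43478 + 0.81967 + 0.77778 + 0.37778) / 5 = 0.5634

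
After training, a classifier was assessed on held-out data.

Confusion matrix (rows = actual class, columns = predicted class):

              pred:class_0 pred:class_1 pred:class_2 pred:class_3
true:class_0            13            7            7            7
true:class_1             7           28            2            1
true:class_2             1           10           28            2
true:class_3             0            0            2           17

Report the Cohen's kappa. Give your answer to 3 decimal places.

Observed agreement pₒ = trace/N = 86/132 = 0.6515
Expected agreement pₑ = Σ (rowᵢ·colᵢ)/N² = (34·21 + 38·45 + 41·39 + 19·27)/132² = 0.2603
κ = (pₒ − pₑ)/(1 − pₑ) = (0.6515 − 0.2603)/(1 − 0.2603) = 0.529

0.529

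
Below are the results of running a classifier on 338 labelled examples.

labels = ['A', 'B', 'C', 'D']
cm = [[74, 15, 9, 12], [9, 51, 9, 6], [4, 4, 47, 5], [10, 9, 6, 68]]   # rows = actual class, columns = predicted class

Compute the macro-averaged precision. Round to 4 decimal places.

0.7044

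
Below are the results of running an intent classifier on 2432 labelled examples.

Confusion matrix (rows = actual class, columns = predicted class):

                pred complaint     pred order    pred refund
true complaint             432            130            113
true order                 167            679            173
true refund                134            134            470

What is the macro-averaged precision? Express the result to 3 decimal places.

Per-class precision (TP/(TP+FP)):
  complaint: TP=432, FP=167+134=301 → 432/733 = 0.5894
  order: TP=679, FP=130+134=264 → 679/943 = 0.7200
  refund: TP=470, FP=113+173=286 → 470/756 = 0.6217
Macro-precision = mean = (0.5894 + 0.7200 + 0.6217) / 3 = 0.644

0.644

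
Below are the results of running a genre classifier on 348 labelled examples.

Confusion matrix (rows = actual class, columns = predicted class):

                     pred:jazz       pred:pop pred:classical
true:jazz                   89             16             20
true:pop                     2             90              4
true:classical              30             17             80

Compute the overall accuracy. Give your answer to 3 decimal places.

Accuracy = trace / total = (89+90+80=259) / 348 = 259/348 = 0.744

0.744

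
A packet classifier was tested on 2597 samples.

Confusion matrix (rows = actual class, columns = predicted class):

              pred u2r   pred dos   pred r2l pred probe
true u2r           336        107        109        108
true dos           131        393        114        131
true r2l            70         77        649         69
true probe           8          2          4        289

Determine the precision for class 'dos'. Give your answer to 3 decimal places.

Treat 'dos' as positive and all other classes as negative.
precision = TP/(TP+FP).
dos: TP=393, FP=107+77+2=186 → 393/579 = 0.6788

0.679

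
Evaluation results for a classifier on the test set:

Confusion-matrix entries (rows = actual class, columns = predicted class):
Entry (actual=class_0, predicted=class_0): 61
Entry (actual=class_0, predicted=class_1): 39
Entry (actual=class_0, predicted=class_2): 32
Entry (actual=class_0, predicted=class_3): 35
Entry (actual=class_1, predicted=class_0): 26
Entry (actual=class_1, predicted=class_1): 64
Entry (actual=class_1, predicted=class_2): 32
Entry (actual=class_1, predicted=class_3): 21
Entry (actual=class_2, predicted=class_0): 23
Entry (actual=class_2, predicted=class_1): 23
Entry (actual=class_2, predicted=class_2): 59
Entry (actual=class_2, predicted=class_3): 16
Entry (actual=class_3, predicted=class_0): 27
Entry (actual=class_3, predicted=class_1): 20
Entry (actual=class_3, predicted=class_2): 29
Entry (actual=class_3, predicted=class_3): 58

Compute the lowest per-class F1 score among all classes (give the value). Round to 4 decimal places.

Per-class F1 score (2·TP/(2·TP+FP+FN)):
  class_0: TP=61, FP=26+23+27=76, FN=39+32+35=106 → 122/304 = 0.40132
  class_1: TP=64, FP=39+23+20=82, FN=26+32+21=79 → 128/289 = 0.44291
  class_2: TP=59, FP=32+32+29=93, FN=23+23+16=62 → 118/273 = 0.43223
  class_3: TP=58, FP=35+21+16=72, FN=27+20+29=76 → 116/264 = 0.43939
Lowest is class 'class_0' with F1 score = 0.4013.

0.4013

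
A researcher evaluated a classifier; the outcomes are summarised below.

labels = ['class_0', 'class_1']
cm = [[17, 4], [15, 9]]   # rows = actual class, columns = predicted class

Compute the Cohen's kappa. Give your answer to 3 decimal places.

0.179

Observed agreement pₒ = trace/N = 26/45 = 0.5778
Expected agreement pₑ = Σ (rowᵢ·colᵢ)/N² = (21·32 + 24·13)/45² = 0.4859
κ = (pₒ − pₑ)/(1 − pₑ) = (0.5778 − 0.4859)/(1 − 0.4859) = 0.179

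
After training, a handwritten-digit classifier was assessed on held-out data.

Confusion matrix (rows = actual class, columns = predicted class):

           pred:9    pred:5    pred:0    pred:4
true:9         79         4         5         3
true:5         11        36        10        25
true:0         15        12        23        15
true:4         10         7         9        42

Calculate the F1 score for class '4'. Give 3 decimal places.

Treat '4' as positive and all other classes as negative.
F1 score = 2·TP/(2·TP+FP+FN).
4: TP=42, FP=3+25+15=43, FN=10+7+9=26 → 84/153 = 0.5490

0.549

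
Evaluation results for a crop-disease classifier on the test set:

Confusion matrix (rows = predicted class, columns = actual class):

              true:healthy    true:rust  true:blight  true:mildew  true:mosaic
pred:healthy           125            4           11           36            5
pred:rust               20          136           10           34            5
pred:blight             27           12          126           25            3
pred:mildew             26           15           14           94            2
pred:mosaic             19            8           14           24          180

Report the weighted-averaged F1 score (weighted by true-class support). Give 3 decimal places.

Per-class F1 score (2·TP/(2·TP+FP+FN)):
  healthy: TP=125, FP=4+11+36+5=56, FN=20+27+26+19=92 → 250/398 = 0.6281
  rust: TP=136, FP=20+10+34+5=69, FN=4+12+15+8=39 → 272/380 = 0.7158
  blight: TP=126, FP=27+12+25+3=67, FN=11+10+14+14=49 → 252/368 = 0.6848
  mildew: TP=94, FP=26+15+14+2=57, FN=36+34+25+24=119 → 188/364 = 0.5165
  mosaic: TP=180, FP=19+8+14+24=65, FN=5+5+3+2=15 → 360/440 = 0.8182
Weighted-F1 score = Σ (supportᵢ/N)·F1 scoreᵢ with N=975: (217/975)·0.6281 + (175/975)·0.7158 + (175/975)·0.6848 + (213/975)·0.5165 + (195/975)·0.8182 = 0.668

0.668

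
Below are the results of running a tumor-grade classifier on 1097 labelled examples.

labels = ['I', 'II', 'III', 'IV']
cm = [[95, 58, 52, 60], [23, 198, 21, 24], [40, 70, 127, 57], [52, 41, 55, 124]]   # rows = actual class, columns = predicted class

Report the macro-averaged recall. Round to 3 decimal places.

0.498

Per-class recall (TP/(TP+FN)):
  I: TP=95, FN=58+52+60=170 → 95/265 = 0.3585
  II: TP=198, FN=23+21+24=68 → 198/266 = 0.7444
  III: TP=127, FN=40+70+57=167 → 127/294 = 0.4320
  IV: TP=124, FN=52+41+55=148 → 124/272 = 0.4559
Macro-recall = mean = (0.3585 + 0.7444 + 0.4320 + 0.4559) / 4 = 0.498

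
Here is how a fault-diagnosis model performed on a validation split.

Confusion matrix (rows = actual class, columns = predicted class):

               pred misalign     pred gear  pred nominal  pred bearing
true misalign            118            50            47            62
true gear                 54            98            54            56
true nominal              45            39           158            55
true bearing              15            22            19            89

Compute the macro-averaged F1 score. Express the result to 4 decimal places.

0.4667

Per-class F1 score (2·TP/(2·TP+FP+FN)):
  misalign: TP=118, FP=54+45+15=114, FN=50+47+62=159 → 236/509 = 0.46365
  gear: TP=98, FP=50+39+22=111, FN=54+54+56=164 → 196/471 = 0.41614
  nominal: TP=158, FP=47+54+19=120, FN=45+39+55=139 → 316/575 = 0.54957
  bearing: TP=89, FP=62+56+55=173, FN=15+22+19=56 → 178/407 = 0.43735
Macro-F1 score = mean = (0.46365 + 0.41614 + 0.54957 + 0.43735) / 4 = 0.4667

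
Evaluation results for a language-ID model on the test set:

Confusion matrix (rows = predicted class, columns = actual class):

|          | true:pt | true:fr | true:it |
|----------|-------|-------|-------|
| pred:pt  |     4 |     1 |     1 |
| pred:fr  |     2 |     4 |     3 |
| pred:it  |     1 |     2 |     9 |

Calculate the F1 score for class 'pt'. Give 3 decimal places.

Treat 'pt' as positive and all other classes as negative.
F1 score = 2·TP/(2·TP+FP+FN).
pt: TP=4, FP=1+1=2, FN=2+1=3 → 8/13 = 0.6154

0.615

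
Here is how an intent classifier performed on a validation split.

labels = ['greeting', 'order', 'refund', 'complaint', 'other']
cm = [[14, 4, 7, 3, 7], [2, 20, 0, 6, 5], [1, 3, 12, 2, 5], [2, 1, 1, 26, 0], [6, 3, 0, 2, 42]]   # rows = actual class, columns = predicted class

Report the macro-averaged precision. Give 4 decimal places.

0.6367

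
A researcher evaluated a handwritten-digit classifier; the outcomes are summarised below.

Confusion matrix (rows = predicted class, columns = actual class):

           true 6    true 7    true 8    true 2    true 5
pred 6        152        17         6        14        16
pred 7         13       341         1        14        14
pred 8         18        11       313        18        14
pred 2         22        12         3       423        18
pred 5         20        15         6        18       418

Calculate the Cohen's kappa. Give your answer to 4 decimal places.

Observed agreement pₒ = trace/N = 1647/1917 = 0.85915
Expected agreement pₑ = Σ (rowᵢ·colᵢ)/N² = (225·205 + 396·383 + 329·374 + 487·478 + 480·477)/1917² = 0.21295
κ = (pₒ − pₑ)/(1 − pₑ) = (0.85915 − 0.21295)/(1 − 0.21295) = 0.8210

0.8210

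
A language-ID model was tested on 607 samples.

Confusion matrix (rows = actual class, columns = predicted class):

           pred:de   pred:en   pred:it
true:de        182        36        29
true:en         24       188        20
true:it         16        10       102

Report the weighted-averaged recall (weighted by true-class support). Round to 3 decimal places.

0.778

Per-class recall (TP/(TP+FN)):
  de: TP=182, FN=36+29=65 → 182/247 = 0.7368
  en: TP=188, FN=24+20=44 → 188/232 = 0.8103
  it: TP=102, FN=16+10=26 → 102/128 = 0.7969
Weighted-recall = Σ (supportᵢ/N)·recallᵢ with N=607: (247/607)·0.7368 + (232/607)·0.8103 + (128/607)·0.7969 = 0.778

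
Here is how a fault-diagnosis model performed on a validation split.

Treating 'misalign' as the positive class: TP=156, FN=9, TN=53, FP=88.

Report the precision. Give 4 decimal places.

Precision = TP/(TP+FP) = 156/(156+88) = 156/244 = 0.6393

0.6393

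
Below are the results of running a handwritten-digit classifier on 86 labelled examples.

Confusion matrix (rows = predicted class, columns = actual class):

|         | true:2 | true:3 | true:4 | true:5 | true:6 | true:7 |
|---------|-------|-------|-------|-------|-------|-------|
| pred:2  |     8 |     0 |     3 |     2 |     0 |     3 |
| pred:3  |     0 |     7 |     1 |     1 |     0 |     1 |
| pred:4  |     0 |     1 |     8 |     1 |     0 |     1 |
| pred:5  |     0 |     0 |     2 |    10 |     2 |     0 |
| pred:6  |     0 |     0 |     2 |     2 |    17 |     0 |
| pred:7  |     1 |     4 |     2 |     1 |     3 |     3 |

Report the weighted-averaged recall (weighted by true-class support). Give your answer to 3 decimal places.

Per-class recall (TP/(TP+FN)):
  2: TP=8, FN=0+0+0+0+1=1 → 8/9 = 0.8889
  3: TP=7, FN=0+1+0+0+4=5 → 7/12 = 0.5833
  4: TP=8, FN=3+1+2+2+2=10 → 8/18 = 0.4444
  5: TP=10, FN=2+1+1+2+1=7 → 10/17 = 0.5882
  6: TP=17, FN=0+0+0+2+3=5 → 17/22 = 0.7727
  7: TP=3, FN=3+1+1+0+0=5 → 3/8 = 0.3750
Weighted-recall = Σ (supportᵢ/N)·recallᵢ with N=86: (9/86)·0.8889 + (12/86)·0.5833 + (18/86)·0.4444 + (17/86)·0.5882 + (22/86)·0.7727 + (8/86)·0.3750 = 0.616

0.616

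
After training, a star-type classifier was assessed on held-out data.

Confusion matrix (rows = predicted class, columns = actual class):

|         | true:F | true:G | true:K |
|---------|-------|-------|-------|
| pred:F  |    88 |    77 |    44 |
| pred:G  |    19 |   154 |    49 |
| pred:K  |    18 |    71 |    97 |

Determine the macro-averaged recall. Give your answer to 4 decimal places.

0.5748

Per-class recall (TP/(TP+FN)):
  F: TP=88, FN=19+18=37 → 88/125 = 0.70400
  G: TP=154, FN=77+71=148 → 154/302 = 0.50993
  K: TP=97, FN=44+49=93 → 97/190 = 0.51053
Macro-recall = mean = (0.70400 + 0.50993 + 0.51053) / 3 = 0.5748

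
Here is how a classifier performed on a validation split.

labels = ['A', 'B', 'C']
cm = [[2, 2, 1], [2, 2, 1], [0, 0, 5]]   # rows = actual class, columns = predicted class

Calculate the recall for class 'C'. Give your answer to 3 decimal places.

Treat 'C' as positive and all other classes as negative.
recall = TP/(TP+FN).
C: TP=5, FN=0+0=0 → 5/5 = 1.0000

1.000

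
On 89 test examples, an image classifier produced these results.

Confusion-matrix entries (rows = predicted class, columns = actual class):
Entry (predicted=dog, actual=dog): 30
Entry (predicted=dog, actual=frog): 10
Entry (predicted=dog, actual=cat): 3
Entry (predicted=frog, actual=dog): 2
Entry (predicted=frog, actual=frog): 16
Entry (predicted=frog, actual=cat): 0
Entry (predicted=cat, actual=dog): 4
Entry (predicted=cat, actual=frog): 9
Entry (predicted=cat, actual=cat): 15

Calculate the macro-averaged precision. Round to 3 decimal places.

Per-class precision (TP/(TP+FP)):
  dog: TP=30, FP=10+3=13 → 30/43 = 0.6977
  frog: TP=16, FP=2+0=2 → 16/18 = 0.8889
  cat: TP=15, FP=4+9=13 → 15/28 = 0.5357
Macro-precision = mean = (0.6977 + 0.8889 + 0.5357) / 3 = 0.707

0.707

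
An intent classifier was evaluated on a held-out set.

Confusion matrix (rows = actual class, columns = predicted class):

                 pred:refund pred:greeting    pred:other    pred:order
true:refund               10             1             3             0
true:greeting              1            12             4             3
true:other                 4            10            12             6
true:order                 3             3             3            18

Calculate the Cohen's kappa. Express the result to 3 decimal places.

Observed agreement pₒ = trace/N = 52/93 = 0.5591
Expected agreement pₑ = Σ (rowᵢ·colᵢ)/N² = (14·18 + 20·26 + 32·22 + 27·27)/93² = 0.2549
κ = (pₒ − pₑ)/(1 − pₑ) = (0.5591 − 0.2549)/(1 − 0.2549) = 0.408

0.408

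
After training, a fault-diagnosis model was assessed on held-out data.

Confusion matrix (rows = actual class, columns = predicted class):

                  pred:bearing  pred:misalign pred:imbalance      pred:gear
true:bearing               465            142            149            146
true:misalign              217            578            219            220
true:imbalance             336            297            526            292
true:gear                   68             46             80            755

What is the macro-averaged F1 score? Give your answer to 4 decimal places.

0.5110

Per-class F1 score (2·TP/(2·TP+FP+FN)):
  bearing: TP=465, FP=217+336+68=621, FN=142+149+146=437 → 930/1988 = 0.46781
  misalign: TP=578, FP=142+297+46=485, FN=217+219+220=656 → 1156/2297 = 0.50327
  imbalance: TP=526, FP=149+219+80=448, FN=336+297+292=925 → 1052/2425 = 0.43381
  gear: TP=755, FP=146+220+292=658, FN=68+46+80=194 → 1510/2362 = 0.63929
Macro-F1 score = mean = (0.46781 + 0.50327 + 0.43381 + 0.63929) / 4 = 0.5110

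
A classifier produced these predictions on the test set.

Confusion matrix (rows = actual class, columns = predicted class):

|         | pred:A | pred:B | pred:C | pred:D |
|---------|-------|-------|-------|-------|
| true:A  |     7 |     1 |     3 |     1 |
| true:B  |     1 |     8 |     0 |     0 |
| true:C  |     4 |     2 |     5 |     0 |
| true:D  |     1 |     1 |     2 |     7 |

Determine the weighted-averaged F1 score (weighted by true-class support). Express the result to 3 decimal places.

Per-class F1 score (2·TP/(2·TP+FP+FN)):
  A: TP=7, FP=1+4+1=6, FN=1+3+1=5 → 14/25 = 0.5600
  B: TP=8, FP=1+2+1=4, FN=1+0+0=1 → 16/21 = 0.7619
  C: TP=5, FP=3+0+2=5, FN=4+2+0=6 → 10/21 = 0.4762
  D: TP=7, FP=1+0+0=1, FN=1+1+2=4 → 14/19 = 0.7368
Weighted-F1 score = Σ (supportᵢ/N)·F1 scoreᵢ with N=43: (12/43)·0.5600 + (9/43)·0.7619 + (11/43)·0.4762 + (11/43)·0.7368 = 0.626

0.626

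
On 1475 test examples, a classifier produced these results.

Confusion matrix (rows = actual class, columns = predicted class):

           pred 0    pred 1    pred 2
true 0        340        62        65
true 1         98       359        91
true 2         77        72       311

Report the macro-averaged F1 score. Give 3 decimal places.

0.684

Per-class F1 score (2·TP/(2·TP+FP+FN)):
  0: TP=340, FP=98+77=175, FN=62+65=127 → 680/982 = 0.6925
  1: TP=359, FP=62+72=134, FN=98+91=189 → 718/1041 = 0.6897
  2: TP=311, FP=65+91=156, FN=77+72=149 → 622/927 = 0.6710
Macro-F1 score = mean = (0.6925 + 0.6897 + 0.6710) / 3 = 0.684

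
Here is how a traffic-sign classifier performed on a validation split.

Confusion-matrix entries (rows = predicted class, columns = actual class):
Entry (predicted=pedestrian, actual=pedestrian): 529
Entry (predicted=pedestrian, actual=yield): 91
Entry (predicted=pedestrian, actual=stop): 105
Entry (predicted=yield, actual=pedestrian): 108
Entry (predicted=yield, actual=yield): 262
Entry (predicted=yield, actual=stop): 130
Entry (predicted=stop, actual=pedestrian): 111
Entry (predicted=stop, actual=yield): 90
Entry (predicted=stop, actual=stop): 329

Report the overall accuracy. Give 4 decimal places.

0.6382

Accuracy = trace / total = (529+262+329=1120) / 1755 = 1120/1755 = 0.6382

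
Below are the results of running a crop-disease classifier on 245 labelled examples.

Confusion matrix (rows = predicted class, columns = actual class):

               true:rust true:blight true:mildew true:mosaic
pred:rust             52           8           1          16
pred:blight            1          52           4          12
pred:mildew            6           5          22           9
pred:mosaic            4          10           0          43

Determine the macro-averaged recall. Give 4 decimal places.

Per-class recall (TP/(TP+FN)):
  rust: TP=52, FN=1+6+4=11 → 52/63 = 0.82540
  blight: TP=52, FN=8+5+10=23 → 52/75 = 0.69333
  mildew: TP=22, FN=1+4+0=5 → 22/27 = 0.81481
  mosaic: TP=43, FN=16+12+9=37 → 43/80 = 0.53750
Macro-recall = mean = (0.82540 + 0.69333 + 0.81481 + 0.53750) / 4 = 0.7178

0.7178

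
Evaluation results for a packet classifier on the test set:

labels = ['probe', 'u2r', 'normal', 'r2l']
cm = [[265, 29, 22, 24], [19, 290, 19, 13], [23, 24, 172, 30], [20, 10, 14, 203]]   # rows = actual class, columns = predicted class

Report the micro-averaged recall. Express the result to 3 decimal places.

Micro-averaging pools counts across classes: ΣTP=930, ΣFP=247, ΣFN=247.
Micro-recall = TP/(TP+FN) on pooled counts = 0.790 (equals overall accuracy in single-label multiclass).

0.790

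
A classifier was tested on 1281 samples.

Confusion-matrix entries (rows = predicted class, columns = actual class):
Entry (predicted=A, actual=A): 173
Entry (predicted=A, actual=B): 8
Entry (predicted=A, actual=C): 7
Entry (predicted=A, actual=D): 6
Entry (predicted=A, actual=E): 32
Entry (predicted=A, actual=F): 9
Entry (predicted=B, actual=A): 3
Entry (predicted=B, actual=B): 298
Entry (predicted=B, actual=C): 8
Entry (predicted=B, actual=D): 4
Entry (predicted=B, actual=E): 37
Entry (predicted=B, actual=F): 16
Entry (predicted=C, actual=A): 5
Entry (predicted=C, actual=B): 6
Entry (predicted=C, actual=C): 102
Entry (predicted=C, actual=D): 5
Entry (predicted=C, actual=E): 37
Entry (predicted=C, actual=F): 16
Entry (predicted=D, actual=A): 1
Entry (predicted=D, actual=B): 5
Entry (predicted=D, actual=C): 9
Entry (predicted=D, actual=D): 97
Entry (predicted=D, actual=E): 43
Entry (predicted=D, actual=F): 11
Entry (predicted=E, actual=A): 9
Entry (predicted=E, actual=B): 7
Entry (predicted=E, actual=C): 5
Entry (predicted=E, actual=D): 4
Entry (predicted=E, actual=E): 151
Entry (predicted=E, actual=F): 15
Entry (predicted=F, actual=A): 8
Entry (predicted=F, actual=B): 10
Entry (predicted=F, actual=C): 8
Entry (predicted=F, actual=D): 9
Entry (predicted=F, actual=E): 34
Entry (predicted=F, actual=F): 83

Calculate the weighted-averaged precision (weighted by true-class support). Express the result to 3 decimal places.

Per-class precision (TP/(TP+FP)):
  A: TP=173, FP=8+7+6+32+9=62 → 173/235 = 0.7362
  B: TP=298, FP=3+8+4+37+16=68 → 298/366 = 0.8142
  C: TP=102, FP=5+6+5+37+16=69 → 102/171 = 0.5965
  D: TP=97, FP=1+5+9+43+11=69 → 97/166 = 0.5843
  E: TP=151, FP=9+7+5+4+15=40 → 151/191 = 0.7906
  F: TP=83, FP=8+10+8+9+34=69 → 83/152 = 0.5461
Weighted-precision = Σ (supportᵢ/N)·precisionᵢ with N=1281: (199/1281)·0.7362 + (334/1281)·0.8142 + (139/1281)·0.5965 + (125/1281)·0.5843 + (334/1281)·0.7906 + (150/1281)·0.5461 = 0.718

0.718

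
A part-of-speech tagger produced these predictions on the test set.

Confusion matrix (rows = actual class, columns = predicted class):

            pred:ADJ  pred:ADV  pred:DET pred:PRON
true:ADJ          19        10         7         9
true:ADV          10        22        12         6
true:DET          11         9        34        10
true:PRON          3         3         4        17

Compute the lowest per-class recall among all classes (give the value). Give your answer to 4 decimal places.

0.4222

Per-class recall (TP/(TP+FN)):
  ADJ: TP=19, FN=10+7+9=26 → 19/45 = 0.42222
  ADV: TP=22, FN=10+12+6=28 → 22/50 = 0.44000
  DET: TP=34, FN=11+9+10=30 → 34/64 = 0.53125
  PRON: TP=17, FN=3+3+4=10 → 17/27 = 0.62963
Lowest is class 'ADJ' with recall = 0.4222.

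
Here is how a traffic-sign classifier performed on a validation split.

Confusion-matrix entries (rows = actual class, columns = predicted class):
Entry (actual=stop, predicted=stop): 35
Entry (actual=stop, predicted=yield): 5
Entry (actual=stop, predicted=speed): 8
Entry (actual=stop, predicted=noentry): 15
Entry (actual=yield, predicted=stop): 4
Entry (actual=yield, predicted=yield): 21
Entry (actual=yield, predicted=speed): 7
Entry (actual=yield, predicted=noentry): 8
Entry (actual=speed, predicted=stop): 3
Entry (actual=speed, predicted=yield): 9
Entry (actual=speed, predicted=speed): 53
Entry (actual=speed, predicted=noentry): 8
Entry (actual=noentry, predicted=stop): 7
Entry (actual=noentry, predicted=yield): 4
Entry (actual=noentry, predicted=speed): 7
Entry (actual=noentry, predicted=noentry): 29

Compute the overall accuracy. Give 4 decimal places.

0.6188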